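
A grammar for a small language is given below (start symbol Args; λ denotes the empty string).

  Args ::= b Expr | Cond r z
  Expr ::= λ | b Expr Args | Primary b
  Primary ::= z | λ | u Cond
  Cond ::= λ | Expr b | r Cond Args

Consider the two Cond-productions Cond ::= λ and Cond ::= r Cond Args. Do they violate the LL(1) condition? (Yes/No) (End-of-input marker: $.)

FIRST(λ) = { λ } and FIRST(r Cond Args) = { r }.
The first alternative is nullable and FOLLOW(Cond) = { b, r, u, z } shares r with FIRST of the second — conflict.

Yes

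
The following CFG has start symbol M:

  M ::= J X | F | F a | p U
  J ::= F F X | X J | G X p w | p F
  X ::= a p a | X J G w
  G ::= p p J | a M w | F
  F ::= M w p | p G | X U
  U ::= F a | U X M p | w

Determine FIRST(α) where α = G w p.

{ a, p }

Add FIRST(G) = { a, p }; G is not nullable, stop.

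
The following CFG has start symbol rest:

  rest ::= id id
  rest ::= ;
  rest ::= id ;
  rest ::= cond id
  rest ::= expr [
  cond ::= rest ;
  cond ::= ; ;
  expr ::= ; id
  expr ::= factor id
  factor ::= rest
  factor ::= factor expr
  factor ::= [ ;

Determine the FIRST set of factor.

{ ;, [, id }

From factor ::= rest: add FIRST(rest) = { ;, [, id }.
From factor ::= factor expr: add FIRST(factor) = { ;, [, id }.
factor ::= [ ; contributes {[}.
Union: FIRST(factor) = { ;, [, id }.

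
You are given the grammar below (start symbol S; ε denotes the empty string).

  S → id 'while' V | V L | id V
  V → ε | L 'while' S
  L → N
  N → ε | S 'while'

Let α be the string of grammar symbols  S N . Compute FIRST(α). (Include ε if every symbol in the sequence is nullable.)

Add FIRST(S)\{ε} = { 'while', id }; S is nullable, continue.
Add FIRST(N)\{ε} = { 'while', id }; N is nullable, continue.
Every symbol is nullable, so include ε.

{ 'while', id, ε }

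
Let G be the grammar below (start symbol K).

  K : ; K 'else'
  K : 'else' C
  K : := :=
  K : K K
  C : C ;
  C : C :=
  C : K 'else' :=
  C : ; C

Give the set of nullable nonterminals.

No nonterminal has an empty production or an RHS whose symbols are all nullable.

{ } (none)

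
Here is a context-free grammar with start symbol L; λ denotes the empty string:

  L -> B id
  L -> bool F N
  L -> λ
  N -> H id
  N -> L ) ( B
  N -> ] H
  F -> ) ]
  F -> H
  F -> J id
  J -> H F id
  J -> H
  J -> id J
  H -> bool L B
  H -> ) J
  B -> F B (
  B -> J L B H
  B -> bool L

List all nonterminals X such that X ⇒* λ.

Directly nullable (have an λ-production): L.
No other nonterminal has a production whose RHS symbols are all nullable.

{ L }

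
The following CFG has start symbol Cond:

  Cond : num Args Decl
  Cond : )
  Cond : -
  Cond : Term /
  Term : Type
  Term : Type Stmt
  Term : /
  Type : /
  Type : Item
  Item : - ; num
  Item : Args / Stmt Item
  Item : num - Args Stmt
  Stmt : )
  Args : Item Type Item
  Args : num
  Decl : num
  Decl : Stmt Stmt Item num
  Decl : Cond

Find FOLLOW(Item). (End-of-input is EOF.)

{ ), -, /, num }

In Type : Item: Item is at the end, add FOLLOW(Type) = { ), -, /, num }.
In Item : Args / Stmt Item: Item is at the end, add FOLLOW(Item) = { ), -, /, num }.
In Args : Item Type Item: add FIRST(Type Item) = { -, /, num }.
In Args : Item Type Item: Item is at the end, add FOLLOW(Args) = { ), -, /, num }.
In Decl : Stmt Stmt Item num: add FIRST(num) = { num }.
Union: FOLLOW(Item) = { ), -, /, num }.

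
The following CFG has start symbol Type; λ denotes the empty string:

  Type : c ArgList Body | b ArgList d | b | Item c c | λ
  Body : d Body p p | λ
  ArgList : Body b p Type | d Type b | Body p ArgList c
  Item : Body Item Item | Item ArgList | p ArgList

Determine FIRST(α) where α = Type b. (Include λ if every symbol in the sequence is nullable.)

{ b, c, d, p }

Add FIRST(Type)\{λ} = { b, c, d, p }; Type is nullable, continue.
b is a terminal; add {b} and stop.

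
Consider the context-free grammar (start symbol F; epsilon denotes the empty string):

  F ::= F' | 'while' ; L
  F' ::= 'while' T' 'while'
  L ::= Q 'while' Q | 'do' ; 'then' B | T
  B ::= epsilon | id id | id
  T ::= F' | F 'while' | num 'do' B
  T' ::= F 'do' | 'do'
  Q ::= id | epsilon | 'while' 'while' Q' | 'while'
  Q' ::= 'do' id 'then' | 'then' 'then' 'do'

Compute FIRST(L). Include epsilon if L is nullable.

{ 'do', 'while', id, num }

From L ::= Q 'while' Q: Q nullable, take FIRST(Q) ∪ {'while'} = { 'while', id }.
L ::= 'do' ; 'then' B contributes {'do'}.
From L ::= T: add FIRST(T) = { 'while', num }.
Union: FIRST(L) = { 'do', 'while', id, num }.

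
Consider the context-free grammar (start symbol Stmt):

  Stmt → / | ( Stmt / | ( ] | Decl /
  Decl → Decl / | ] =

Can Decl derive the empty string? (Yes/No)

No nonterminal in this grammar is nullable.
No production of Decl has an RHS whose symbols are all nullable, so Decl is not nullable.

No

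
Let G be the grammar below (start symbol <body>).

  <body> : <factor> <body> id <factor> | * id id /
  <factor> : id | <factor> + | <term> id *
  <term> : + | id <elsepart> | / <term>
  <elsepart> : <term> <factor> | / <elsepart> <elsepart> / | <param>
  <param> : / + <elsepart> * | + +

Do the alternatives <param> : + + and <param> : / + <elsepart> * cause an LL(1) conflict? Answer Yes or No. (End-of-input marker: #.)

No

FIRST(+ +) = { + } and FIRST(/ + <elsepart> *) = { / }.
The FIRST sets are disjoint and neither alternative is nullable — no conflict.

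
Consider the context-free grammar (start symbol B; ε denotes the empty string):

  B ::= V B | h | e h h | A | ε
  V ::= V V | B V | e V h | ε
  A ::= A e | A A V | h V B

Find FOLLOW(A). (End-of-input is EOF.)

{ EOF, e, h }

In B ::= A: A is at the end, add FOLLOW(B) = { EOF, e, h }.
In A ::= A e: add FIRST(e) = { e }.
In A ::= A A V: add FIRST(A V) = { h }.
In A ::= A A V: add FIRST(V)\{ε} = { e, h }.
  Since V is nullable, also add FOLLOW(A) = { EOF, e, h }.
Union: FOLLOW(A) = { EOF, e, h }.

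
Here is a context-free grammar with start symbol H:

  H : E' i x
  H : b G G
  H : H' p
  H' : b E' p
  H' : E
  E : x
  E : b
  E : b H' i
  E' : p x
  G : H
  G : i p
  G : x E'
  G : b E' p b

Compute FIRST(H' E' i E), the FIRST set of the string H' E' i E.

{ b, x }

Add FIRST(H') = { b, x }; H' is not nullable, stop.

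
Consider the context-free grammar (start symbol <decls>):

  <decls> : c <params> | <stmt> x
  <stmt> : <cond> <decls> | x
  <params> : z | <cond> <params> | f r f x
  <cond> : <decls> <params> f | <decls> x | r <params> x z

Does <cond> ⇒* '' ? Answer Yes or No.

No

No nonterminal in this grammar is nullable.
No production of <cond> has an RHS whose symbols are all nullable, so <cond> is not nullable.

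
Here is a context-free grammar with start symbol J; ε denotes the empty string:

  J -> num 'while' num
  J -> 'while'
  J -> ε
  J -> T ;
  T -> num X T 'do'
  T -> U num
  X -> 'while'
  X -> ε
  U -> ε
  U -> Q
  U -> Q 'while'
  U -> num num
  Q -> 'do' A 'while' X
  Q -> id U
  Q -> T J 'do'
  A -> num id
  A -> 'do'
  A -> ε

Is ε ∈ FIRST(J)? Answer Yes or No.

Yes

J has an ε-production, so J ⇒ ε.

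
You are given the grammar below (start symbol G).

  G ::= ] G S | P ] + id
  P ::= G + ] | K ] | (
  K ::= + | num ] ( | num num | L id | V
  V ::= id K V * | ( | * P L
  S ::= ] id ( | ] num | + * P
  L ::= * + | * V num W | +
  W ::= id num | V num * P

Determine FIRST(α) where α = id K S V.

id is a terminal; add {id} and stop.

{ id }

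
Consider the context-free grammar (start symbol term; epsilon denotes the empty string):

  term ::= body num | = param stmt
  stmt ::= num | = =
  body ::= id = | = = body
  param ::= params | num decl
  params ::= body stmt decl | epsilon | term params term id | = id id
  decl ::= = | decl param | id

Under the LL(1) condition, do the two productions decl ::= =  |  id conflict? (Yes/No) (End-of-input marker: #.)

FIRST(=) = { = } and FIRST(id) = { id }.
The FIRST sets are disjoint and neither alternative is nullable — no conflict.

No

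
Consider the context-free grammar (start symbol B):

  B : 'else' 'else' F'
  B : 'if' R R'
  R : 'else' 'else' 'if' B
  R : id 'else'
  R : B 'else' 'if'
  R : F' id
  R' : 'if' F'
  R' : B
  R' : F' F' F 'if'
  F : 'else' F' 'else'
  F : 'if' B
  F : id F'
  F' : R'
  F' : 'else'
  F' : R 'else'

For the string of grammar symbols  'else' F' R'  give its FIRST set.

'else' is a terminal; add {'else'} and stop.

{ 'else' }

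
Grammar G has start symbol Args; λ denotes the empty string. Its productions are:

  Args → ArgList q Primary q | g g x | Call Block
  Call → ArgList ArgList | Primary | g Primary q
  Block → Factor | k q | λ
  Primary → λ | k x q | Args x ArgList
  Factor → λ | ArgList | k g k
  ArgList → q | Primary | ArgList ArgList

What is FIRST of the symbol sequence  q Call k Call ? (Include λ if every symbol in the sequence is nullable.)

q is a terminal; add {q} and stop.

{ q }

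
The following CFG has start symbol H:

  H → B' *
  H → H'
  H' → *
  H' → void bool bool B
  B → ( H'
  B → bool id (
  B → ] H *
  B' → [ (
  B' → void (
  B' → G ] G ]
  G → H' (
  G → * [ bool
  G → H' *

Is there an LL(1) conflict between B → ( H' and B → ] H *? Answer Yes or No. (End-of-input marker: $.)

FIRST(( H') = { ( } and FIRST(] H *) = { ] }.
The FIRST sets are disjoint and neither alternative is nullable — no conflict.

No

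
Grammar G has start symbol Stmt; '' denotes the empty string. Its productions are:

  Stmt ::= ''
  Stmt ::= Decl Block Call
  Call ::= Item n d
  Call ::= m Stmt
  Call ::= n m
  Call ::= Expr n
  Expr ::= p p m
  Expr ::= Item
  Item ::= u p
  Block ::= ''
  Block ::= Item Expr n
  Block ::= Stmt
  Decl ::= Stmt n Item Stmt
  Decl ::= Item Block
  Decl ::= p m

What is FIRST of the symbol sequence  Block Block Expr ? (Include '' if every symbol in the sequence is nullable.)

{ n, p, u }

Add FIRST(Block)\{''} = { n, p, u }; Block is nullable, continue.
Add FIRST(Block)\{''} = { n, p, u }; Block is nullable, continue.
Add FIRST(Expr) = { p, u }; Expr is not nullable, stop.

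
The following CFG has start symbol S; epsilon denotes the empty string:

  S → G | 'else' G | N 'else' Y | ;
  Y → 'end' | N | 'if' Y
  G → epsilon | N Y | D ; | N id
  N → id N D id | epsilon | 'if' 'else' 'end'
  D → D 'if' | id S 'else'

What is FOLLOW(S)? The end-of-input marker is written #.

S is the start symbol, so # ∈ FOLLOW(S).
In D → id S 'else': add FIRST('else') = { 'else' }.
Union: FOLLOW(S) = { #, 'else' }.

{ #, 'else' }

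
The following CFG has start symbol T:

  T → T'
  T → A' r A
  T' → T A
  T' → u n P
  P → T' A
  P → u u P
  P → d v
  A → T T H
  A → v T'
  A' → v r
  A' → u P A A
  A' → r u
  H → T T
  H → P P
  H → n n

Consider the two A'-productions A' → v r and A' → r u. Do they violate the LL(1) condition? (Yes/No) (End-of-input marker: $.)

FIRST(v r) = { v } and FIRST(r u) = { r }.
The FIRST sets are disjoint and neither alternative is nullable — no conflict.

No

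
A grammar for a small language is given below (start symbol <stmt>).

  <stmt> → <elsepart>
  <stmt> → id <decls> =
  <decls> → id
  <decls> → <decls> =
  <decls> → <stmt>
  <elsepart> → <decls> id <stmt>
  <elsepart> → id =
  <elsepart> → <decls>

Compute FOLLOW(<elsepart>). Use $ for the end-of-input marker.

{ $, =, id }

In <stmt> → <elsepart>: <elsepart> is at the end, add FOLLOW(<stmt>) = { $, =, id }.
Union: FOLLOW(<elsepart>) = { $, =, id }.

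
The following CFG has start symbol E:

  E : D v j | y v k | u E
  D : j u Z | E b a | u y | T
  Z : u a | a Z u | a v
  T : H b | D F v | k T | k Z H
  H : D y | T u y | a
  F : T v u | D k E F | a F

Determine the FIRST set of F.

{ a, j, k, u, y }

From F : T v u: add FIRST(T) = { a, j, k, u, y }.
From F : D k E F: add FIRST(D) = { a, j, k, u, y }.
F : a F contributes {a}.
Union: FIRST(F) = { a, j, k, u, y }.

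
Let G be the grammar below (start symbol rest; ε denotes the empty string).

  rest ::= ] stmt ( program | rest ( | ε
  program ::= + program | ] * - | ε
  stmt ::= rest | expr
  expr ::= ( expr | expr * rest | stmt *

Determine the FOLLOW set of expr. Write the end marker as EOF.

In stmt ::= expr: expr is at the end, add FOLLOW(stmt) = { (, * }.
In expr ::= ( expr: expr is at the end, add FOLLOW(expr) = { (, * }.
In expr ::= expr * rest: add FIRST(* rest) = { * }.
Union: FOLLOW(expr) = { (, * }.

{ (, * }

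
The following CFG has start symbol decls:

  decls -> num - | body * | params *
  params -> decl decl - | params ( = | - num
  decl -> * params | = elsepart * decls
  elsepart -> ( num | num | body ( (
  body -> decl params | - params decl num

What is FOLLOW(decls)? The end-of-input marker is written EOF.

decls is the start symbol, so EOF ∈ FOLLOW(decls).
In decl -> = elsepart * decls: decls is at the end, add FOLLOW(decl) = { *, -, =, num }.
Union: FOLLOW(decls) = { EOF, *, -, =, num }.

{ EOF, *, -, =, num }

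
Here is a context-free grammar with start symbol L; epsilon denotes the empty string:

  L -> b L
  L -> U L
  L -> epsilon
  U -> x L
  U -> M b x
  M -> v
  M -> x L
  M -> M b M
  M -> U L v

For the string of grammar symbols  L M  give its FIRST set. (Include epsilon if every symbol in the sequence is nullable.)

Add FIRST(L)\{epsilon} = { b, v, x }; L is nullable, continue.
Add FIRST(M) = { v, x }; M is not nullable, stop.

{ b, v, x }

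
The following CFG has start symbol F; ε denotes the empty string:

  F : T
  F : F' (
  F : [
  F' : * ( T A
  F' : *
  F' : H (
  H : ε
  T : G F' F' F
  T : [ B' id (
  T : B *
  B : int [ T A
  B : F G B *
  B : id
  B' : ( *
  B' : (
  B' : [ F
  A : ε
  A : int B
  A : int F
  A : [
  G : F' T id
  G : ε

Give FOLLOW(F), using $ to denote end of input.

F is the start symbol, so $ ∈ FOLLOW(F).
In T : G F' F' F: F is at the end, add FOLLOW(T) = { $, (, *, [, id, int }.
In B : F G B *: add FIRST(G B *) = { (, *, [, id, int }.
In B' : [ F: F is at the end, add FOLLOW(B') = { id }.
In A : int F: F is at the end, add FOLLOW(A) = { (, *, [, id, int }.
Union: FOLLOW(F) = { $, (, *, [, id, int }.

{ $, (, *, [, id, int }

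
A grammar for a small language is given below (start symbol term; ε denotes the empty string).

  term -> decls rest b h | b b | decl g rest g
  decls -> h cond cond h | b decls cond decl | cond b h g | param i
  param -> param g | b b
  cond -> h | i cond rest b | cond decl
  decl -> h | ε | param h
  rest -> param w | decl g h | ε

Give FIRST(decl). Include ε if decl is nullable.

decl -> h contributes {h}.
decl -> ε contributes ε.
From decl -> param h: add FIRST(param) = { b }.
Union: FIRST(decl) = { b, h, ε }.

{ b, h, ε }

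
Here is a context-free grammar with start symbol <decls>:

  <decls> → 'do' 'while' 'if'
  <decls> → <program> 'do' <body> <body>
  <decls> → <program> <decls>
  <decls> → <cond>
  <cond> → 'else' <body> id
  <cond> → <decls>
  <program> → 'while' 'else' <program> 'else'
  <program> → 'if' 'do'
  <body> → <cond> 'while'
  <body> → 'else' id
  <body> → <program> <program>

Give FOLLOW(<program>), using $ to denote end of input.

{ $, 'do', 'else', 'if', 'while', id }

In <decls> → <program> 'do' <body> <body>: add FIRST('do' <body> <body>) = { 'do' }.
In <decls> → <program> <decls>: add FIRST(<decls>) = { 'do', 'else', 'if', 'while' }.
In <program> → 'while' 'else' <program> 'else': add FIRST('else') = { 'else' }.
In <body> → <program> <program>: add FIRST(<program>) = { 'if', 'while' }.
In <body> → <program> <program>: <program> is at the end, add FOLLOW(<body>) = { $, 'do', 'else', 'if', 'while', id }.
Union: FOLLOW(<program>) = { $, 'do', 'else', 'if', 'while', id }.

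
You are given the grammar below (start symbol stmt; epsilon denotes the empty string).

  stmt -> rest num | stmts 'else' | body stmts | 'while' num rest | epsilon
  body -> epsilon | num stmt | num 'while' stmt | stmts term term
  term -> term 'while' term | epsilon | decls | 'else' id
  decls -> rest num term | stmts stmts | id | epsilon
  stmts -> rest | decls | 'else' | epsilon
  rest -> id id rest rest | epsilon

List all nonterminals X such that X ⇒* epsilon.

{ body, decls, rest, stmt, stmts, term }

Directly nullable (have an epsilon-production): stmt, body, term, decls, stmts, rest.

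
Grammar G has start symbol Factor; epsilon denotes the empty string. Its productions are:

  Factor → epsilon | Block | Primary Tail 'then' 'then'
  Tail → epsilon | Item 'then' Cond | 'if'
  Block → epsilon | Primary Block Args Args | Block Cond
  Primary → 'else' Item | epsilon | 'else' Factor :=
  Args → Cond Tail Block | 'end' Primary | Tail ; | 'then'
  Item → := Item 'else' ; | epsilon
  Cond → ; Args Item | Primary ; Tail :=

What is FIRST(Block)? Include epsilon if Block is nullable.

{ 'else', 'end', 'if', 'then', :=, ;, epsilon }

Block → epsilon contributes epsilon.
From Block → Primary Block Args Args: Primary, Block nullable, take FIRST(Primary) ∪ FIRST(Block) ∪ FIRST(Args) = { 'else', 'end', 'if', 'then', :=, ; }.
From Block → Block Cond: Block nullable, take FIRST(Block) ∪ FIRST(Cond) = { 'else', 'end', 'if', 'then', :=, ; }.
Union: FIRST(Block) = { 'else', 'end', 'if', 'then', :=, ;, epsilon }.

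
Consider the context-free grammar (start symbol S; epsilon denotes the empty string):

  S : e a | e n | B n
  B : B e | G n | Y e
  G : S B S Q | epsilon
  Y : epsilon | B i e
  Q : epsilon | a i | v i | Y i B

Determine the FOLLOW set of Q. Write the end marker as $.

{ n }

In G : S B S Q: Q is at the end, add FOLLOW(G) = { n }.
Union: FOLLOW(Q) = { n }.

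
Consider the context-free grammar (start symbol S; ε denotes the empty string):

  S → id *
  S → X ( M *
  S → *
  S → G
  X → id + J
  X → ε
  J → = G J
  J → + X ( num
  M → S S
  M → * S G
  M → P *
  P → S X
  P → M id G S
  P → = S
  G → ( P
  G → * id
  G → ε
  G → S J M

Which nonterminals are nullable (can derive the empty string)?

Directly nullable (have an ε-production): X, G.
S → G with every symbol nullable, so S is nullable.
M → S S with every symbol nullable, so M is nullable.
P → S X with every symbol nullable, so P is nullable.
No other nonterminal has a production whose RHS symbols are all nullable.

{ G, M, P, S, X }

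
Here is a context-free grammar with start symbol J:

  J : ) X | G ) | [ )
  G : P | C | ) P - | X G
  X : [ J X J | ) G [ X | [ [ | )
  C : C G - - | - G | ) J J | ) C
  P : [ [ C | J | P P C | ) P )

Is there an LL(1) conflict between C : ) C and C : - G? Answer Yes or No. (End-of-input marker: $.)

No

FIRST() C) = { ) } and FIRST(- G) = { - }.
The FIRST sets are disjoint and neither alternative is nullable — no conflict.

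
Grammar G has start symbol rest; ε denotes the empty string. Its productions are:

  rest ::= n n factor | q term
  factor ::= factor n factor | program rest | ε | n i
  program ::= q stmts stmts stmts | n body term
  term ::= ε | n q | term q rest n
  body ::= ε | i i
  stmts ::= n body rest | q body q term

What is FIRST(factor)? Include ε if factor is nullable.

From factor ::= factor n factor: factor nullable, take FIRST(factor) ∪ {n} = { n, q }.
From factor ::= program rest: add FIRST(program) = { n, q }.
factor ::= ε contributes ε.
factor ::= n i contributes {n}.
Union: FIRST(factor) = { n, q, ε }.

{ n, q, ε }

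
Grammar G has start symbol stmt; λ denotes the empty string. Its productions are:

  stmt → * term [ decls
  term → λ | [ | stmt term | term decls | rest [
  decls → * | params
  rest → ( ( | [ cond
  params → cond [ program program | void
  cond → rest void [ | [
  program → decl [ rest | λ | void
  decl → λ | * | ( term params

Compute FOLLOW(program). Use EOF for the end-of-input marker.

In params → cond [ program program: add FIRST(program)\{λ} = { (, *, [, void }.
  Since program is nullable, also add FOLLOW(params) = { EOF, (, *, [, void }.
In params → cond [ program program: program is at the end, add FOLLOW(params) = { EOF, (, *, [, void }.
Union: FOLLOW(program) = { EOF, (, *, [, void }.

{ EOF, (, *, [, void }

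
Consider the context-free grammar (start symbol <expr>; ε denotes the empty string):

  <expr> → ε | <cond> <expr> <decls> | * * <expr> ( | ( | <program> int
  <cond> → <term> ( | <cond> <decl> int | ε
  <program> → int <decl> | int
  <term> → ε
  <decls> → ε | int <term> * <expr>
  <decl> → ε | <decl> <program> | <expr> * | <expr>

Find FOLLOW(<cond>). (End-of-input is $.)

{ $, (, *, int }

In <expr> → <cond> <expr> <decls>: add FIRST(<expr> <decls>)\{ε} = { (, *, int }.
  Since <expr> <decls> is nullable, also add FOLLOW(<expr>) = { $, (, *, int }.
In <cond> → <cond> <decl> int: add FIRST(<decl> int) = { (, *, int }.
Union: FOLLOW(<cond>) = { $, (, *, int }.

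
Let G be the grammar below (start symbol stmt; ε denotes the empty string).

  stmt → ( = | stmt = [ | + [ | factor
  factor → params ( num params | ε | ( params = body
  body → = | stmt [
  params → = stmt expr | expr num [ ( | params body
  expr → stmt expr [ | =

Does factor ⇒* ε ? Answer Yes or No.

factor has an ε-production, so factor ⇒ ε.

Yes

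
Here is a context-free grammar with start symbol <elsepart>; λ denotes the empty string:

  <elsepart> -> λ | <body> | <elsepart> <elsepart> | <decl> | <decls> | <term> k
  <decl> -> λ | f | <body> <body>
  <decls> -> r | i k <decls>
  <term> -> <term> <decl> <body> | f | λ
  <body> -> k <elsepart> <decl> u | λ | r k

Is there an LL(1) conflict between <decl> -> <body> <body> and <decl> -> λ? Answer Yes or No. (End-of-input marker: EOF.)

FIRST(<body> <body>) = { k, r, λ } and FIRST(λ) = { λ }.
Both alternatives are nullable, violating the LL(1) condition.

Yes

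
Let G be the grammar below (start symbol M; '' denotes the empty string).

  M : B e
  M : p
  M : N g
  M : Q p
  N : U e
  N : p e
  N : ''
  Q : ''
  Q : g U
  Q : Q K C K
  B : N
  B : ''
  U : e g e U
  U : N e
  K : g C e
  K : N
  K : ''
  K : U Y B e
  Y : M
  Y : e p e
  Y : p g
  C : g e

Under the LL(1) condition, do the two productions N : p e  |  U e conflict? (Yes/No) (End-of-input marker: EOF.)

Yes

FIRST(p e) = { p } and FIRST(U e) = { e, p }.
Both contain p, so the two alternatives are not disjoint — LL(1) conflict.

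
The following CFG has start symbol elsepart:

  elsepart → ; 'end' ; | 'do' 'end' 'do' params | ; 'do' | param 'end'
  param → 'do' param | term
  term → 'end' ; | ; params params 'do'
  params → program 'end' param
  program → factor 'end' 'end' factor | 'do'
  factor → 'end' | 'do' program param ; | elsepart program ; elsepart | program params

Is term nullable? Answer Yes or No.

No

No nonterminal in this grammar is nullable.
No production of term has an RHS whose symbols are all nullable, so term is not nullable.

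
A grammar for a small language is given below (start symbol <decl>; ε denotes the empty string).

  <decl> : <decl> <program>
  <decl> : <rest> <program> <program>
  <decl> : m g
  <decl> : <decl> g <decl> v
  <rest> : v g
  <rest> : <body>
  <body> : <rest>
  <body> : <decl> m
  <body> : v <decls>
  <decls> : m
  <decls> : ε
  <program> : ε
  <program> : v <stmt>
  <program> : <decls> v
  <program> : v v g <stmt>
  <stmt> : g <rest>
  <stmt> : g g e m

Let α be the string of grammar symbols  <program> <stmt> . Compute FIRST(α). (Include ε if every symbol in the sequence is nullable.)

{ g, m, v }

Add FIRST(<program>)\{ε} = { m, v }; <program> is nullable, continue.
Add FIRST(<stmt>) = { g }; <stmt> is not nullable, stop.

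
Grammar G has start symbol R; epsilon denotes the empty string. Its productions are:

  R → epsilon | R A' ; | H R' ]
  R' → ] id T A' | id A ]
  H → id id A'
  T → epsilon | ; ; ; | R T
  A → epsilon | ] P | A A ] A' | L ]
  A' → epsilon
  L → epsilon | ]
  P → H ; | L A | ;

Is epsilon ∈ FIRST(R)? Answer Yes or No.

Yes

R has an epsilon-production, so R ⇒ epsilon.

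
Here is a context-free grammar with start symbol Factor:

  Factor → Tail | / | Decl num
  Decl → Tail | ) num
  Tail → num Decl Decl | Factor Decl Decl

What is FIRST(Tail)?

{ ), /, num }

Tail → num Decl Decl contributes {num}.
From Tail → Factor Decl Decl: add FIRST(Factor) = { ), /, num }.
Union: FIRST(Tail) = { ), /, num }.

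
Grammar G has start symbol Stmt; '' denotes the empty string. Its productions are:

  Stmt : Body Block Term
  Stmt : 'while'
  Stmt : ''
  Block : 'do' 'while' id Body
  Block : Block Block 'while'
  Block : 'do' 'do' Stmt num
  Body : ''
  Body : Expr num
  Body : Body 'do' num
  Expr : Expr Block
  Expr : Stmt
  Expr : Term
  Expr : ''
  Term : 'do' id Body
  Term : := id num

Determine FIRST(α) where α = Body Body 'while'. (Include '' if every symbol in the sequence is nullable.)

Add FIRST(Body)\{''} = { 'do', 'while', :=, num }; Body is nullable, continue.
Add FIRST(Body)\{''} = { 'do', 'while', :=, num }; Body is nullable, continue.
'while' is a terminal; add {'while'} and stop.

{ 'do', 'while', :=, num }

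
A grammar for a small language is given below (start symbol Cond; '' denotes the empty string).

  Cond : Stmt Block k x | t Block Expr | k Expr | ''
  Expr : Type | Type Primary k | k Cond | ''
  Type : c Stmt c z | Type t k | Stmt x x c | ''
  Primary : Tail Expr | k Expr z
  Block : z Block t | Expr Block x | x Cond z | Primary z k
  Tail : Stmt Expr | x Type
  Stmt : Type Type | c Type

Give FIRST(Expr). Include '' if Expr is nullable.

{ c, k, t, x, '' }

From Expr : Type: add FIRST(Type) = { c, t, x, '' } (including '' since Type is nullable).
From Expr : Type Primary k: Type, Primary nullable, take FIRST(Type) ∪ FIRST(Primary) ∪ {k} = { c, k, t, x }.
Expr : k Cond contributes {k}.
Expr : '' contributes ''.
Union: FIRST(Expr) = { c, k, t, x, '' }.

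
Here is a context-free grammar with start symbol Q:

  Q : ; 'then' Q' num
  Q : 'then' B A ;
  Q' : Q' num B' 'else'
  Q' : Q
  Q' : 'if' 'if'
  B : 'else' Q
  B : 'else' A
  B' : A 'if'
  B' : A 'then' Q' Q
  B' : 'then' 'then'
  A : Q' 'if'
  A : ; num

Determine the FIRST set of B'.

From B' : A 'if': add FIRST(A) = { 'if', 'then', ; }.
From B' : A 'then' Q' Q: add FIRST(A) = { 'if', 'then', ; }.
B' : 'then' 'then' contributes {'then'}.
Union: FIRST(B') = { 'if', 'then', ; }.

{ 'if', 'then', ; }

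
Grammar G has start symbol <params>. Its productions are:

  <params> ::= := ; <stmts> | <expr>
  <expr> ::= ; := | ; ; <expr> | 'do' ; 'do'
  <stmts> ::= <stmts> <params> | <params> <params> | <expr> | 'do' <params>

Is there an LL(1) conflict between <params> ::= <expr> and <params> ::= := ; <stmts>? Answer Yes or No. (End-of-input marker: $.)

No

FIRST(<expr>) = { 'do', ; } and FIRST(:= ; <stmts>) = { := }.
The FIRST sets are disjoint and neither alternative is nullable — no conflict.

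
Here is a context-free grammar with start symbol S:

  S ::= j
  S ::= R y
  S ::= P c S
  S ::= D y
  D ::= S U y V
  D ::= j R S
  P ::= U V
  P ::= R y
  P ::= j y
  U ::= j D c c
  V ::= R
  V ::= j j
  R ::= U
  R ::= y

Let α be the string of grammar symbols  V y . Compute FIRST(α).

Add FIRST(V) = { j, y }; V is not nullable, stop.

{ j, y }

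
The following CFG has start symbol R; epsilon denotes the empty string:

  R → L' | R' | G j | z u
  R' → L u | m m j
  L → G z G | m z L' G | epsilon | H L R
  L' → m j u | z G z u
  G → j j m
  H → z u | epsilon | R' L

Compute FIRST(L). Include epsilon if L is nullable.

From L → G z G: add FIRST(G) = { j }.
L → m z L' G contributes {m}.
L → epsilon contributes epsilon.
From L → H L R: H, L nullable, take FIRST(H) ∪ FIRST(L) ∪ FIRST(R) = { j, m, u, z }.
Union: FIRST(L) = { j, m, u, z, epsilon }.

{ j, m, u, z, epsilon }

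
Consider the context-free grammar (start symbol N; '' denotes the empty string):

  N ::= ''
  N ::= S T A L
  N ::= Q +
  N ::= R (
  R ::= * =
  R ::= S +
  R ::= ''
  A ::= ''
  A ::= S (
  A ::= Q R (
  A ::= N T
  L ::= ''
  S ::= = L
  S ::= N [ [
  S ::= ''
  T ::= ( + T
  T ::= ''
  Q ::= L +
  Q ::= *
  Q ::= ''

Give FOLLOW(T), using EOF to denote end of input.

{ EOF, (, *, +, =, [ }

In N ::= S T A L: add FIRST(A L)\{''} = { (, *, +, =, [ }.
  Since A L is nullable, also add FOLLOW(N) = { EOF, (, [ }.
In A ::= N T: T is at the end, add FOLLOW(A) = { EOF, (, [ }.
In T ::= ( + T: T is at the end, add FOLLOW(T) = { EOF, (, *, +, =, [ }.
Union: FOLLOW(T) = { EOF, (, *, +, =, [ }.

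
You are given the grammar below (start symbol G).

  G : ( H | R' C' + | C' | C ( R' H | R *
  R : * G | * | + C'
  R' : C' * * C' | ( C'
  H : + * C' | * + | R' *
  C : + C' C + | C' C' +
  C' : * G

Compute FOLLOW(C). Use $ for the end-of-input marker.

{ (, + }

In G : C ( R' H: add FIRST(( R' H) = { ( }.
In C : + C' C +: add FIRST(+) = { + }.
Union: FOLLOW(C) = { (, + }.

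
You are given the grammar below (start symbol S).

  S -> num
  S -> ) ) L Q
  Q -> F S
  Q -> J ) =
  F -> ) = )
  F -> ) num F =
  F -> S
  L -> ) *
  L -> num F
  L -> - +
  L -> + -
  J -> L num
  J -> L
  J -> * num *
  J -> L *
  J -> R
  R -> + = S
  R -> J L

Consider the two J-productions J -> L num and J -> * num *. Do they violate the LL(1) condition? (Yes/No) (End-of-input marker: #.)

FIRST(L num) = { ), +, -, num } and FIRST(* num *) = { * }.
The FIRST sets are disjoint and neither alternative is nullable — no conflict.

No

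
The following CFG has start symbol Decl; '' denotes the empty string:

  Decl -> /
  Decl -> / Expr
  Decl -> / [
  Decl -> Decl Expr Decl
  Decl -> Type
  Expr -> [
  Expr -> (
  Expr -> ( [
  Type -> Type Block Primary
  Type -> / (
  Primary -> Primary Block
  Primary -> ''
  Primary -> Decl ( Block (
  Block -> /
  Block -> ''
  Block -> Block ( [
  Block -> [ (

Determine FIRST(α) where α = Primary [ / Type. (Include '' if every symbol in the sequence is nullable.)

Add FIRST(Primary)\{''} = { (, /, [ }; Primary is nullable, continue.
[ is a terminal; add {[} and stop.

{ (, /, [ }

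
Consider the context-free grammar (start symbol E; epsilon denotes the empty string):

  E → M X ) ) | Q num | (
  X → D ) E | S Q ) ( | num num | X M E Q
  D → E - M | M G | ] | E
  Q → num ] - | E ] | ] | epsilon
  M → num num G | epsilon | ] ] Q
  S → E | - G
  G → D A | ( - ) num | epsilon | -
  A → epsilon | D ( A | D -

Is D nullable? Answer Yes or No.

Yes

D → M G and each of M, G is nullable, so D ⇒* epsilon.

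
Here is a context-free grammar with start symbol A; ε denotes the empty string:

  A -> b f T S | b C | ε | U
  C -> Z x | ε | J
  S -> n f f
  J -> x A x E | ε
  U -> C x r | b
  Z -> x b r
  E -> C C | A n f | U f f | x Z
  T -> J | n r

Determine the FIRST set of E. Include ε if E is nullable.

From E -> C C: C, C nullable, take FIRST(C) ∪ FIRST(C) = { x }; also ε since the whole RHS is nullable.
From E -> A n f: A nullable, take FIRST(A) ∪ {n} = { b, n, x }.
From E -> U f f: add FIRST(U) = { b, x }.
E -> x Z contributes {x}.
Union: FIRST(E) = { b, n, x, ε }.

{ b, n, x, ε }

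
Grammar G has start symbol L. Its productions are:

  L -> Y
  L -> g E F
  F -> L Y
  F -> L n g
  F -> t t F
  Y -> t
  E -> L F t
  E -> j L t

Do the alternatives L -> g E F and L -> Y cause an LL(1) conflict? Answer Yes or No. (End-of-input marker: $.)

No

FIRST(g E F) = { g } and FIRST(Y) = { t }.
The FIRST sets are disjoint and neither alternative is nullable — no conflict.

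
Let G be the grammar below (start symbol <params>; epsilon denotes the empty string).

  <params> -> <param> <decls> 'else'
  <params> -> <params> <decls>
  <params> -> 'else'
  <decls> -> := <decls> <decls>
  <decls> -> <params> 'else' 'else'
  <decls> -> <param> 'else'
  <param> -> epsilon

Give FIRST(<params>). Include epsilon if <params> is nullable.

{ 'else', := }

From <params> -> <param> <decls> 'else': <param> nullable, take FIRST(<param>) ∪ FIRST(<decls>) = { 'else', := }.
From <params> -> <params> <decls>: add FIRST(<params>) = { 'else', := }.
<params> -> 'else' contributes {'else'}.
Union: FIRST(<params>) = { 'else', := }.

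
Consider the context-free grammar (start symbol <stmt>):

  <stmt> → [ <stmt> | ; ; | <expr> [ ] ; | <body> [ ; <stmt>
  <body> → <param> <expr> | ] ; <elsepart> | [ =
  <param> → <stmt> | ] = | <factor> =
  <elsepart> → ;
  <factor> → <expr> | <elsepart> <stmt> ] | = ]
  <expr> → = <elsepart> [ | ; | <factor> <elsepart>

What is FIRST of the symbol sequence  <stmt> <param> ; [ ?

{ ;, =, [, ] }

Add FIRST(<stmt>) = { ;, =, [, ] }; <stmt> is not nullable, stop.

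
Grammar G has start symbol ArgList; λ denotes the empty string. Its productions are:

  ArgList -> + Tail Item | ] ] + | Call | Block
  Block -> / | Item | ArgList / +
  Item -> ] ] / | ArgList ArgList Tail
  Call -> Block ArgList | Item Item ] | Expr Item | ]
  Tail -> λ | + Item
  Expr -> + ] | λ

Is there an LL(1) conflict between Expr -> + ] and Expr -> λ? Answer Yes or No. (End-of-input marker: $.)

FIRST(+ ]) = { + } and FIRST(λ) = { λ }.
The second alternative is nullable and FOLLOW(Expr) = { +, /, ] } shares + with FIRST of the first — conflict.

Yes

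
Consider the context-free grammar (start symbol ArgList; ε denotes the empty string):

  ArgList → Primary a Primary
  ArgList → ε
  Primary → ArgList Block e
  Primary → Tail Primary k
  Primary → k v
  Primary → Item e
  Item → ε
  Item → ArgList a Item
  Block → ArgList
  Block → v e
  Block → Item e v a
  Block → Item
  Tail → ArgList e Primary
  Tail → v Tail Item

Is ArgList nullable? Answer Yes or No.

Yes

ArgList has an ε-production, so ArgList ⇒ ε.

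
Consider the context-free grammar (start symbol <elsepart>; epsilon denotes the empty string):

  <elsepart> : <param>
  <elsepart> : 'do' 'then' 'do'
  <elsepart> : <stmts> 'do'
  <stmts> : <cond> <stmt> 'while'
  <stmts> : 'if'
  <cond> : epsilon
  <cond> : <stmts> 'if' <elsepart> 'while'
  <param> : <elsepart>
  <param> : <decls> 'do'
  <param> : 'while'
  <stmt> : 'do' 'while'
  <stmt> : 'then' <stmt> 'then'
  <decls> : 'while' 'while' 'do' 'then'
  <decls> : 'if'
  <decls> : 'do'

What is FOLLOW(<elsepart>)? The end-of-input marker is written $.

{ $, 'while' }

<elsepart> is the start symbol, so $ ∈ FOLLOW(<elsepart>).
In <cond> : <stmts> 'if' <elsepart> 'while': add FIRST('while') = { 'while' }.
In <param> : <elsepart>: <elsepart> is at the end, add FOLLOW(<param>) = { $, 'while' }.
Union: FOLLOW(<elsepart>) = { $, 'while' }.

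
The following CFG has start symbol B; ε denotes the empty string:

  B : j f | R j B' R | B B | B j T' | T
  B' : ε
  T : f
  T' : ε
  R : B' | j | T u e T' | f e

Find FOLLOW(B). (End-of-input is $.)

B is the start symbol, so $ ∈ FOLLOW(B).
In B : B B: add FIRST(B) = { f, j }.
In B : B B: B is at the end, add FOLLOW(B) = { $, f, j }.
In B : B j T': add FIRST(j T') = { j }.
Union: FOLLOW(B) = { $, f, j }.

{ $, f, j }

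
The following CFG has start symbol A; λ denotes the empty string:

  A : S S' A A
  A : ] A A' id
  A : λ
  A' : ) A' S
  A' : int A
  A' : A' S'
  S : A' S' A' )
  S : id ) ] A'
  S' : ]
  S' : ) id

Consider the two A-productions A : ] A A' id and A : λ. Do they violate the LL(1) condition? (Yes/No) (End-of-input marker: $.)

FIRST(] A A' id) = { ] } and FIRST(λ) = { λ }.
The second alternative is nullable and FOLLOW(A) = { $, ), ], id, int } shares ] with FIRST of the first — conflict.

Yes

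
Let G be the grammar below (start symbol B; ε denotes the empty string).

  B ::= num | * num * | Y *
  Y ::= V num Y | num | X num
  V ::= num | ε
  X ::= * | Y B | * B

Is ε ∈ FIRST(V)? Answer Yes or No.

V has an ε-production, so V ⇒ ε.

Yes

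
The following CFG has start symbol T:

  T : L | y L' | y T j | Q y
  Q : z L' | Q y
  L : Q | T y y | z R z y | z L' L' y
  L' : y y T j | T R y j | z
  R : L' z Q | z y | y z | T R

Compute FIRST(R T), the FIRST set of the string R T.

Add FIRST(R) = { y, z }; R is not nullable, stop.

{ y, z }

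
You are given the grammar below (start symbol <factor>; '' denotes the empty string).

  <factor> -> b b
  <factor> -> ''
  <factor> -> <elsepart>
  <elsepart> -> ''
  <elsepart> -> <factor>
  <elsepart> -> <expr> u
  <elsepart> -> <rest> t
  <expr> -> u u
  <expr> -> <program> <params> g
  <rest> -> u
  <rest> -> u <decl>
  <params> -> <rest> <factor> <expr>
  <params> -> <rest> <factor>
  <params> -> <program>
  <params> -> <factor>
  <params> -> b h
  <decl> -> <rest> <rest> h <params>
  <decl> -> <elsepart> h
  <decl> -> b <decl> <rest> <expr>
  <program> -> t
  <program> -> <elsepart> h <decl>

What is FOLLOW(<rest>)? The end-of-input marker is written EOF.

In <elsepart> -> <rest> t: add FIRST(t) = { t }.
In <params> -> <rest> <factor> <expr>: add FIRST(<factor> <expr>) = { b, h, t, u }.
In <params> -> <rest> <factor>: add FIRST(<factor>)\{''} = { b, h, t, u }.
  Since <factor> is nullable, also add FOLLOW(<params>) = { b, g, h, t, u }.
In <decl> -> <rest> <rest> h <params>: add FIRST(<rest> h <params>) = { u }.
In <decl> -> <rest> <rest> h <params>: add FIRST(h <params>) = { h }.
In <decl> -> b <decl> <rest> <expr>: add FIRST(<expr>) = { b, h, t, u }.
Union: FOLLOW(<rest>) = { b, g, h, t, u }.

{ b, g, h, t, u }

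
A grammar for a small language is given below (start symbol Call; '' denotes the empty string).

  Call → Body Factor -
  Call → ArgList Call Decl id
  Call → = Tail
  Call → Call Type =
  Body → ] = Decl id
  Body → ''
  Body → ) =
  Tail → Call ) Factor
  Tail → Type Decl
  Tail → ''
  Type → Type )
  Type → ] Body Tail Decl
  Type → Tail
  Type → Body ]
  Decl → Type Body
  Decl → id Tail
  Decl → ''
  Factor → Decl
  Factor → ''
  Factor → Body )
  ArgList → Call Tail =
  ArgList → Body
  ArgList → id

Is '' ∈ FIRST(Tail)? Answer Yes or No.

Yes

Tail has an ''-production, so Tail ⇒ ''.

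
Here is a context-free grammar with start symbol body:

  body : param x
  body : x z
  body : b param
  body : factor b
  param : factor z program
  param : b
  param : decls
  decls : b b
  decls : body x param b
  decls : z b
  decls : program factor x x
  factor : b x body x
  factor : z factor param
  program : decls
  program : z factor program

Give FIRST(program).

From program : decls: add FIRST(decls) = { b, x, z }.
program : z factor program contributes {z}.
Union: FIRST(program) = { b, x, z }.

{ b, x, z }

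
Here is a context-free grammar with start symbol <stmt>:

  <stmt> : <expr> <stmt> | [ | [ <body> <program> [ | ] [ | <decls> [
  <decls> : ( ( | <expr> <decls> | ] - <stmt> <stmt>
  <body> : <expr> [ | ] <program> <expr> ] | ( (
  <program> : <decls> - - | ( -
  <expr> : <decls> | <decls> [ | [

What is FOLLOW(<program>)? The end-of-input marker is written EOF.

{ (, [, ] }

In <stmt> : [ <body> <program> [: add FIRST([) = { [ }.
In <body> : ] <program> <expr> ]: add FIRST(<expr> ]) = { (, [, ] }.
Union: FOLLOW(<program>) = { (, [, ] }.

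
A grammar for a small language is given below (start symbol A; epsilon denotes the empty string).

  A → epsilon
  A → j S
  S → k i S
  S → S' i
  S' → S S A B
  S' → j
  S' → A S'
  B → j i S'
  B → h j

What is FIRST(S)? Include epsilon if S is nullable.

{ j, k }

S → k i S contributes {k}.
From S → S' i: add FIRST(S') = { j, k }.
Union: FIRST(S) = { j, k }.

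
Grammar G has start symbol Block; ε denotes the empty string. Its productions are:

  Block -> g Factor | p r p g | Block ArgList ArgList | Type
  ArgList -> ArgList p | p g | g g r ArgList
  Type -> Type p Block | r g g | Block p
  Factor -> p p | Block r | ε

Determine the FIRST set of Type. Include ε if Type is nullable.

From Type -> Type p Block: add FIRST(Type) = { g, p, r }.
Type -> r g g contributes {r}.
From Type -> Block p: add FIRST(Block) = { g, p, r }.
Union: FIRST(Type) = { g, p, r }.

{ g, p, r }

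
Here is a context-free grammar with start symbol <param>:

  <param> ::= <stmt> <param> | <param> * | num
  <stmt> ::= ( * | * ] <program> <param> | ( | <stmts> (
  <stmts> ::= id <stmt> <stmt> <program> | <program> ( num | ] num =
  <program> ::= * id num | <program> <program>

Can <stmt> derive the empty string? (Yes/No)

No

No nonterminal in this grammar is nullable.
No production of <stmt> has an RHS whose symbols are all nullable, so <stmt> is not nullable.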